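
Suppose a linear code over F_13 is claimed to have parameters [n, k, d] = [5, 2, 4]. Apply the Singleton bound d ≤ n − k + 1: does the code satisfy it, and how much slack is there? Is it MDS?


Singleton RHS = n − k + 1 = 4, slack = 0, bound satisfied, MDS.

Singleton bound: d ≤ n − k + 1.
Here n = 5, k = 2, so n − k + 1 = 4.
Given d = 4, check d ≤ 4: YES.
Slack = (n − k + 1) − d = 0.
The code is MDS (slack = 0).
Description: the claimed parameters are [5, 2, 4]_13; such a code would be MDS (meets Singleton bound).


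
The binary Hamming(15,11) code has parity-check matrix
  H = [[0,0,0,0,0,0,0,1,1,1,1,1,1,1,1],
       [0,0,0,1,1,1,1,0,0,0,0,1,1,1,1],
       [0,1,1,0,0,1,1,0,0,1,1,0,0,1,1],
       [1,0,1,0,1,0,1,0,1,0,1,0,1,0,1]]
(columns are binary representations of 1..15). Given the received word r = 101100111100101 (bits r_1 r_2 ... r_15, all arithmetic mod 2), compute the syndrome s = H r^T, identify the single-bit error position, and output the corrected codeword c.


s = (1, 0, 0, 0)^T, error position = 8, corrected codeword c = 101100101100101

Compute s = H r^T mod 2 one row at a time:
  s_1 = 1 + 1 + 1 + 0 + 0 + 1 + 0 + 1 = 5 ≡ 1 (mod 2).
  s_2 = 1 + 0 + 0 + 1 + 0 + 1 + 0 + 1 = 4 ≡ 0 (mod 2).
  s_3 = 0 + 1 + 0 + 1 + 1 + 0 + 0 + 1 = 4 ≡ 0 (mod 2).
  s_4 = 1 + 1 + 0 + 1 + 1 + 0 + 1 + 1 = 6 ≡ 0 (mod 2).
s = (1, 0, 0, 0)^T — this equals column 8 of H (binary 1000), so error is at position 8.
Correct: flip bit 8 of r = 101100111100101 to get c = 101100101100101.


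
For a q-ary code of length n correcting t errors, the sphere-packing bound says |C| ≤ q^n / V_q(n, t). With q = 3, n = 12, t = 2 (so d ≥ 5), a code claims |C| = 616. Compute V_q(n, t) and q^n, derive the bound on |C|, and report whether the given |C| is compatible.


V_q(n, t) = 289, q^n = 531441, Hamming bound = 1838, |C| = 616 ≤ bound (satisfied).

Step 1: Compute V_q(n, t) = Σ_{j=0}^2 C(n, j) (q−1)^j.
  j = 0: C(12,0)·(2)^0 = 1·1 = 1.
  j = 1: C(12,1)·(2)^1 = 12·2 = 24.
  j = 2: C(12,2)·(2)^2 = 66·4 = 264.
  V_q(n, t) = 1 + 24 + 264 = 289.
Step 2: q^n = 3^12 = 531441.
Step 3: Hamming bound ⌊q^n / V_q(n,t)⌋ = ⌊531441/289⌋ = 1838.
Step 4: Compare |C| = 616 to 1838: satisfied.
The claimed |C| lies below the Hamming bound.


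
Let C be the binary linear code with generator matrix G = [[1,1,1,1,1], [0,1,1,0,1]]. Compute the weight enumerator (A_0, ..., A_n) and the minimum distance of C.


Weight distribution: A_0 = 1, A_2 = 1, A_3 = 1, A_5 = 1. Minimum distance d = 2.

Enumerate all 2^2 = 4 messages m ∈ F_2^2.
For each, compute codeword c = mG in F_2^5, then tally its weight.
  m = 00 → c = 00000, weight = 0.
  m = 10 → c = 11111, weight = 5.
  m = 01 → c = 01101, weight = 3.
  m = 11 → c = 10010, weight = 2.
Tally weights:
  weight 0: 1 codewords.
  weight 2: 1 codewords.
  weight 3: 1 codewords.
  weight 5: 1 codewords.
Minimum distance d = smallest w > 0 with A_w > 0 = 2.
Sanity: Σ A_w = 4 = 2^2 = 4 ✓.


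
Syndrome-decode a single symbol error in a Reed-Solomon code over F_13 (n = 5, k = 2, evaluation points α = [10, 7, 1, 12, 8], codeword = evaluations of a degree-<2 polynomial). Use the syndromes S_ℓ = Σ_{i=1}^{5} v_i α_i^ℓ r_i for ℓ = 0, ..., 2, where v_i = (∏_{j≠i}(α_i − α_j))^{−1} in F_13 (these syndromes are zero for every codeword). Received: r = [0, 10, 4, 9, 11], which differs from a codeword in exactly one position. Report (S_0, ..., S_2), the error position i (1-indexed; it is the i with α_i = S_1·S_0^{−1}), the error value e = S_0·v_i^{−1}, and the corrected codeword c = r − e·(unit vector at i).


S = (3, 10, 3), error at position 4, error magnitude e = 7, c = [0, 10, 4, 2, 11].

Step 1: column multipliers v_i = (∏_{j≠i}(α_i − α_j))^{−1} mod 13.
  i = 1 (α = 10): (10−7)(10−1)(10−12)(10−8) = 3·9·(−2)·2 = −108 ≡ 9, so v_1 = 9^{−1} = 3 (mod 13).
  i = 2 (α = 7): (7−10)(7−1)(7−12)(7−8) = (−3)·6·(−5)·(−1) = −90 ≡ 1, so v_2 = 1^{−1} = 1 (mod 13).
  i = 3 (α = 1): (1−10)(1−7)(1−12)(1−8) = (−9)·(−6)·(−11)·(−7) = 4158 ≡ 11, so v_3 = 11^{−1} = 6 (mod 13).
  i = 4 (α = 12): (12−10)(12−7)(12−1)(12−8) = 2·5·11·4 = 440 ≡ 11, so v_4 = 11^{−1} = 6 (mod 13).
  i = 5 (α = 8): (8−10)(8−7)(8−1)(8−12) = (−2)·1·7·(−4) = 56 ≡ 4, so v_5 = 4^{−1} = 10 (mod 13).
  v = [3, 1, 6, 6, 10].
Step 2: syndromes of r = [0, 10, 4, 9, 11] (all sums mod 13).
  S_0 = Σ v_i r_i = 3·0 + 1·10 + 6·4 + 6·9 + 10·11 = 198 ≡ 3.
  S_1 = Σ v_i α_i r_i = 3·10·0 + 1·7·10 + 6·1·4 + 6·12·9 + 10·8·11 = 1622 ≡ 10.
  α_i^2 mod 13 = [9, 10, 1, 1, 12].
  S_2 = Σ v_i α_i^2 r_i = 3·9·0 + 1·10·10 + 6·1·4 + 6·1·9 + 10·12·11 = 1498 ≡ 3.
  S = (3, 10, 3) ≠ 0, so r is not a codeword (an error is present).
Step 3: locate the error. For a single error e at position i, S_ℓ = v_i·e·α_i^ℓ, so α_err = S_1/S_0.
  S_0^{−1} = 3^{−1} = 9 (mod 13), so α_err = 10·9 = 90 ≡ 12 = α_4. Error position i = 4.
  Consistency check: S_2/S_1 = 3·4 = 12 ≡ 12 = α_err ✓ (single-error assumption holds).
Step 4: error magnitude e = S_0/v_4 = S_0·∏_{j≠4}(α_4 − α_j) = 3·11 = 33 ≡ 7 (mod 13).
Step 5: correct position 4: c_4 = r_4 − e = 9 − 7 ≡ 2 (mod 13). Hence c = [0, 10, 4, 2, 11].
  Check: interpolating c through the α_i gives m(x) = 3 + 1·x (degree < 2) with m(α_i) = c_i for every i, so c is indeed a codeword.


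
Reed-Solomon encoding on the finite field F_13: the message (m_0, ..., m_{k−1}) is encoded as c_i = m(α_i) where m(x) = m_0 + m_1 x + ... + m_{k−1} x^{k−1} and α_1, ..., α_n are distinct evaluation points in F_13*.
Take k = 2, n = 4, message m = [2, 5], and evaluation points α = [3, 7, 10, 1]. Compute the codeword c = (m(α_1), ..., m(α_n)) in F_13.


c = [4, 11, 0, 7]

Message polynomial: m(x) = 2 + 5·x (mod 13).
For each evaluation point α_i, compute m(α_i) mod 13:
  α_1 = 3: Horner steps 5 → 4, so m(3) = 4.
  α_2 = 7: Horner steps 5 → 11, so m(7) = 11.
  α_3 = 10: Horner steps 5 → 0, so m(10) = 0.
  α_4 = 1: Horner steps 5 → 7, so m(1) = 7.
Codeword c = [4, 11, 0, 7] ∈ F_13^4.


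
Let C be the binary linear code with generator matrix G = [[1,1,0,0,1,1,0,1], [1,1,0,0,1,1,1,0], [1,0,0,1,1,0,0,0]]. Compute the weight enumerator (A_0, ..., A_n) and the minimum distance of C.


Weight distribution: A_0 = 1, A_2 = 1, A_3 = 1, A_4 = 2, A_5 = 3. Minimum distance d = 2.

Enumerate all 2^3 = 8 messages m ∈ F_2^3.
For each, compute codeword c = mG in F_2^8, then tally its weight.
  m = 000 → c = 00000000, weight = 0.
  m = 100 → c = 11001101, weight = 5.
  m = 010 → c = 11001110, weight = 5.
  m = 110 → c = 00000011, weight = 2.
  m = 001 → c = 10011000, weight = 3.
  m = 101 → c = 01010101, weight = 4.
  m = 011 → c = 01010110, weight = 4.
  m = 111 → c = 10011011, weight = 5.
Tally weights:
  weight 0: 1 codewords.
  weight 2: 1 codewords.
  weight 3: 1 codewords.
  weight 4: 2 codewords.
  weight 5: 3 codewords.
Minimum distance d = smallest w > 0 with A_w > 0 = 2.
Sanity: Σ A_w = 8 = 2^3 = 8 ✓.


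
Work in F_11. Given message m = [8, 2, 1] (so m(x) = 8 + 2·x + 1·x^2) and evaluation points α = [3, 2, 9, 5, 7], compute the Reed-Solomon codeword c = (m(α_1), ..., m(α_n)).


c = [1, 5, 8, 10, 5]

Message polynomial: m(x) = 8 + 2·x + 1·x^2 (mod 11).
For each evaluation point α_i, compute m(α_i) mod 11:
  α_1 = 3: Horner steps 1 → 5 → 1, so m(3) = 1.
  α_2 = 2: Horner steps 1 → 4 → 5, so m(2) = 5.
  α_3 = 9: Horner steps 1 → 0 → 8, so m(9) = 8.
  α_4 = 5: Horner steps 1 → 7 → 10, so m(5) = 10.
  α_5 = 7: Horner steps 1 → 9 → 5, so m(7) = 5.
Codeword c = [1, 5, 8, 10, 5] ∈ F_11^5.


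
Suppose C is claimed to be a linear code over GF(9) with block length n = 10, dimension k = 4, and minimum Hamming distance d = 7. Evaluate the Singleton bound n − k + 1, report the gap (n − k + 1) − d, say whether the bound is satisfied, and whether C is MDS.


Singleton RHS = n − k + 1 = 7, slack = 0, bound satisfied, MDS.

Singleton bound: d ≤ n − k + 1.
Here n = 10, k = 4, so n − k + 1 = 7.
Given d = 7, check d ≤ 7: YES.
Slack = (n − k + 1) − d = 0.
The code is MDS (slack = 0).
Description: the claimed parameters are [10, 4, 7]_9; such a code would be MDS (meets Singleton bound).


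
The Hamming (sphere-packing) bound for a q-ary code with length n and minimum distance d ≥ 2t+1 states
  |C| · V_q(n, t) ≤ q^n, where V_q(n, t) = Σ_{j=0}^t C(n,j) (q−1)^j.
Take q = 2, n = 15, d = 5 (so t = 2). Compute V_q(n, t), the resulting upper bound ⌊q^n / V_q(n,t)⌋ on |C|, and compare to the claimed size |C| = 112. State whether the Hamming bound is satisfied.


V_q(n, t) = 121, q^n = 32768, Hamming bound = 270, |C| = 112 ≤ bound (satisfied).

Step 1: Compute V_q(n, t) = Σ_{j=0}^2 C(n, j) (q−1)^j.
  j = 0: C(15,0)·(1)^0 = 1·1 = 1.
  j = 1: C(15,1)·(1)^1 = 15·1 = 15.
  j = 2: C(15,2)·(1)^2 = 105·1 = 105.
  V_q(n, t) = 1 + 15 + 105 = 121.
Step 2: q^n = 2^15 = 32768.
Step 3: Hamming bound ⌊q^n / V_q(n,t)⌋ = ⌊32768/121⌋ = 270.
Step 4: Compare |C| = 112 to 270: satisfied.
The claimed |C| lies below the Hamming bound.


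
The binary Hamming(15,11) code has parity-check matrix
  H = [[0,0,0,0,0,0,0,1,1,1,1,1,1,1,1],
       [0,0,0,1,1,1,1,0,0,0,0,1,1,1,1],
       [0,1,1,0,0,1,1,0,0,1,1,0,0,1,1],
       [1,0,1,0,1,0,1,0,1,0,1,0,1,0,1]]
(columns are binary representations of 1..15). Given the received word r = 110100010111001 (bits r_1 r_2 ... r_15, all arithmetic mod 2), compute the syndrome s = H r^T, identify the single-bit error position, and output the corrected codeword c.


s = (1, 1, 0, 1)^T, error position = 13, corrected codeword c = 110100010111101

Compute s = H r^T mod 2 one row at a time:
  s_1 = 1 + 0 + 1 + 1 + 1 + 0 + 0 + 1 = 5 ≡ 1 (mod 2).
  s_2 = 1 + 0 + 0 + 0 + 1 + 0 + 0 + 1 = 3 ≡ 1 (mod 2).
  s_3 = 1 + 0 + 0 + 0 + 1 + 1 + 0 + 1 = 4 ≡ 0 (mod 2).
  s_4 = 1 + 0 + 0 + 0 + 0 + 1 + 0 + 1 = 3 ≡ 1 (mod 2).
s = (1, 1, 0, 1)^T — this equals column 13 of H (binary 1101), so error is at position 13.
Correct: flip bit 13 of r = 110100010111001 to get c = 110100010111101.


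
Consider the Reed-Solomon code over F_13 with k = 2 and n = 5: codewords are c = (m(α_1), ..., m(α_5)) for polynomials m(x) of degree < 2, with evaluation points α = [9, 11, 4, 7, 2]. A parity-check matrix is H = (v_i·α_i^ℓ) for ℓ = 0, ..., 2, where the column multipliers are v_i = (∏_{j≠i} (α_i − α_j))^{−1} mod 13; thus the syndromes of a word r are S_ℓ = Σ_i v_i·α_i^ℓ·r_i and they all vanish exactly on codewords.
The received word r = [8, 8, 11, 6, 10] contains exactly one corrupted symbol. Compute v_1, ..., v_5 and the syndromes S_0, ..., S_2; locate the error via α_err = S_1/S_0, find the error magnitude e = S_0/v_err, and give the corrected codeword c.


S = (9, 3, 1), error at position 1, error magnitude e = 1, c = [7, 8, 11, 6, 10].

Step 1: column multipliers v_i = (∏_{j≠i}(α_i − α_j))^{−1} mod 13.
  i = 1 (α = 9): (9−11)(9−4)(9−7)(9−2) = (−2)·5·2·7 = −140 ≡ 3, so v_1 = 3^{−1} = 9 (mod 13).
  i = 2 (α = 11): (11−9)(11−4)(11−7)(11−2) = 2·7·4·9 = 504 ≡ 10, so v_2 = 10^{−1} = 4 (mod 13).
  i = 3 (α = 4): (4−9)(4−11)(4−7)(4−2) = (−5)·(−7)·(−3)·2 = −210 ≡ 11, so v_3 = 11^{−1} = 6 (mod 13).
  i = 4 (α = 7): (7−9)(7−11)(7−4)(7−2) = (−2)·(−4)·3·5 = 120 ≡ 3, so v_4 = 3^{−1} = 9 (mod 13).
  i = 5 (α = 2): (2−9)(2−11)(2−4)(2−7) = (−7)·(−9)·(−2)·(−5) = 630 ≡ 6, so v_5 = 6^{−1} = 11 (mod 13).
  v = [9, 4, 6, 9, 11].
Step 2: syndromes of r = [8, 8, 11, 6, 10] (all sums mod 13).
  S_0 = Σ v_i r_i = 9·8 + 4·8 + 6·11 + 9·6 + 11·10 = 334 ≡ 9.
  S_1 = Σ v_i α_i r_i = 9·9·8 + 4·11·8 + 6·4·11 + 9·7·6 + 11·2·10 = 1862 ≡ 3.
  α_i^2 mod 13 = [3, 4, 3, 10, 4].
  S_2 = Σ v_i α_i^2 r_i = 9·3·8 + 4·4·8 + 6·3·11 + 9·10·6 + 11·4·10 = 1522 ≡ 1.
  S = (9, 3, 1) ≠ 0, so r is not a codeword (an error is present).
Step 3: locate the error. For a single error e at position i, S_ℓ = v_i·e·α_i^ℓ, so α_err = S_1/S_0.
  S_0^{−1} = 9^{−1} = 3 (mod 13), so α_err = 3·3 = 9 ≡ 9 = α_1. Error position i = 1.
  Consistency check: S_2/S_1 = 1·9 = 9 ≡ 9 = α_err ✓ (single-error assumption holds).
Step 4: error magnitude e = S_0/v_1 = S_0·∏_{j≠1}(α_1 − α_j) = 9·3 = 27 ≡ 1 (mod 13).
Step 5: correct position 1: c_1 = r_1 − e = 8 − 1 ≡ 7 (mod 13). Hence c = [7, 8, 11, 6, 10].
  Check: interpolating c through the α_i gives m(x) = 9 + 7·x (degree < 2) with m(α_i) = c_i for every i, so c is indeed a codeword.


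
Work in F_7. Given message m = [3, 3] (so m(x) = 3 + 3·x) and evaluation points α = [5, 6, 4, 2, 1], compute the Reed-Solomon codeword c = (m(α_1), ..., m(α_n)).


c = [4, 0, 1, 2, 6]

Message polynomial: m(x) = 3 + 3·x (mod 7).
For each evaluation point α_i, compute m(α_i) mod 7:
  α_1 = 5: Horner steps 3 → 4, so m(5) = 4.
  α_2 = 6: Horner steps 3 → 0, so m(6) = 0.
  α_3 = 4: Horner steps 3 → 1, so m(4) = 1.
  α_4 = 2: Horner steps 3 → 2, so m(2) = 2.
  α_5 = 1: Horner steps 3 → 6, so m(1) = 6.
Codeword c = [4, 0, 1, 2, 6] ∈ F_7^5.


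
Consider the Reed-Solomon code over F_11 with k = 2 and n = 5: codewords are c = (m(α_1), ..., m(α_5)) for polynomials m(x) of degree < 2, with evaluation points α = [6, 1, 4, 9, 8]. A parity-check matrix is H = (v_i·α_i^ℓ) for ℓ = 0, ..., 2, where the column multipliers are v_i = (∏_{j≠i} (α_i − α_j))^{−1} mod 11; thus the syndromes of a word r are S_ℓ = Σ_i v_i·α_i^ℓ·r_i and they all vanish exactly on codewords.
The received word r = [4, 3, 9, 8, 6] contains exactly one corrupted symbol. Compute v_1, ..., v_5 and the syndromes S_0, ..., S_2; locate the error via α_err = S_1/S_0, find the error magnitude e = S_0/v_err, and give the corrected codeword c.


S = (7, 9, 10), error at position 1, error magnitude e = 2, c = [2, 3, 9, 8, 6].

Step 1: column multipliers v_i = (∏_{j≠i}(α_i − α_j))^{−1} mod 11.
  i = 1 (α = 6): (6−1)(6−4)(6−9)(6−8) = 5·2·(−3)·(−2) = 60 ≡ 5, so v_1 = 5^{−1} = 9 (mod 11).
  i = 2 (α = 1): (1−6)(1−4)(1−9)(1−8) = (−5)·(−3)·(−8)·(−7) = 840 ≡ 4, so v_2 = 4^{−1} = 3 (mod 11).
  i = 3 (α = 4): (4−6)(4−1)(4−9)(4−8) = (−2)·3·(−5)·(−4) = −120 ≡ 1, so v_3 = 1^{−1} = 1 (mod 11).
  i = 4 (α = 9): (9−6)(9−1)(9−4)(9−8) = 3·8·5·1 = 120 ≡ 10, so v_4 = 10^{−1} = 10 (mod 11).
  i = 5 (α = 8): (8−6)(8−1)(8−4)(8−9) = 2·7·4·(−1) = −56 ≡ 10, so v_5 = 10^{−1} = 10 (mod 11).
  v = [9, 3, 1, 10, 10].
Step 2: syndromes of r = [4, 3, 9, 8, 6] (all sums mod 11).
  S_0 = Σ v_i r_i = 9·4 + 3·3 + 1·9 + 10·8 + 10·6 = 194 ≡ 7.
  S_1 = Σ v_i α_i r_i = 9·6·4 + 3·1·3 + 1·4·9 + 10·9·8 + 10·8·6 = 1461 ≡ 9.
  α_i^2 mod 11 = [3, 1, 5, 4, 9].
  S_2 = Σ v_i α_i^2 r_i = 9·3·4 + 3·1·3 + 1·5·9 + 10·4·8 + 10·9·6 = 1022 ≡ 10.
  S = (7, 9, 10) ≠ 0, so r is not a codeword (an error is present).
Step 3: locate the error. For a single error e at position i, S_ℓ = v_i·e·α_i^ℓ, so α_err = S_1/S_0.
  S_0^{−1} = 7^{−1} = 8 (mod 11), so α_err = 9·8 = 72 ≡ 6 = α_1. Error position i = 1.
  Consistency check: S_2/S_1 = 10·5 = 50 ≡ 6 = α_err ✓ (single-error assumption holds).
Step 4: error magnitude e = S_0/v_1 = S_0·∏_{j≠1}(α_1 − α_j) = 7·5 = 35 ≡ 2 (mod 11).
Step 5: correct position 1: c_1 = r_1 − e = 4 − 2 ≡ 2 (mod 11). Hence c = [2, 3, 9, 8, 6].
  Check: interpolating c through the α_i gives m(x) = 1 + 2·x (degree < 2) with m(α_i) = c_i for every i, so c is indeed a codeword.


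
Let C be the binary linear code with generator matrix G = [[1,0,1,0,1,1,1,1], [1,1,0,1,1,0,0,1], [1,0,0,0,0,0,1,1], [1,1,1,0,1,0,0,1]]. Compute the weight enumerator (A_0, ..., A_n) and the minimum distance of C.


Weight distribution: A_0 = 1, A_2 = 1, A_3 = 4, A_4 = 3, A_5 = 4, A_6 = 3. Minimum distance d = 2.

Enumerate all 2^4 = 16 messages m ∈ F_2^4.
For each, compute codeword c = mG in F_2^8, then tally its weight.
  m = 0000 → c = 00000000, weight = 0.
  m = 1000 → c = 10101111, weight = 6.
  m = 0100 → c = 11011001, weight = 5.
  m = 1100 → c = 01110110, weight = 5.
  m = 0010 → c = 10000011, weight = 3.
  m = 1010 → c = 00101100, weight = 3.
  m = 0110 → c = 01011010, weight = 4.
  m = 1110 → c = 11110101, weight = 6.
  m = 0001 → c = 11101001, weight = 5.
  m = 1001 → c = 01000110, weight = 3.
  m = 0101 → c = 00110000, weight = 2.
  m = 1101 → c = 10011111, weight = 6.
  m = 0011 → c = 01101010, weight = 4.
  m = 1011 → c = 11000101, weight = 4.
  m = 0111 → c = 10110011, weight = 5.
  m = 1111 → c = 00011100, weight = 3.
Tally weights:
  weight 0: 1 codewords.
  weight 2: 1 codewords.
  weight 3: 4 codewords.
  weight 4: 3 codewords.
  weight 5: 4 codewords.
  weight 6: 3 codewords.
Minimum distance d = smallest w > 0 with A_w > 0 = 2.
Sanity: Σ A_w = 16 = 2^4 = 16 ✓.


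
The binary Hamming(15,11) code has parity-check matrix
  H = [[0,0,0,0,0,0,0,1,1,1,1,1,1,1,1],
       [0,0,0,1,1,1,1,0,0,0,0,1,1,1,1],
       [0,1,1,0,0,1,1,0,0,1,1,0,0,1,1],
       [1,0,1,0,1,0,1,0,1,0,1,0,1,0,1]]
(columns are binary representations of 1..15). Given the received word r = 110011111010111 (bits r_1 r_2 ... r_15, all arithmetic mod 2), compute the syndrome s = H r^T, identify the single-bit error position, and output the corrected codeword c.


s = (0, 0, 0, 1)^T, error position = 1, corrected codeword c = 010011111010111

Compute s = H r^T mod 2 one row at a time:
  s_1 = 1 + 1 + 0 + 1 + 0 + 1 + 1 + 1 = 6 ≡ 0 (mod 2).
  s_2 = 0 + 1 + 1 + 1 + 0 + 1 + 1 + 1 = 6 ≡ 0 (mod 2).
  s_3 = 1 + 0 + 1 + 1 + 0 + 1 + 1 + 1 = 6 ≡ 0 (mod 2).
  s_4 = 1 + 0 + 1 + 1 + 1 + 1 + 1 + 1 = 7 ≡ 1 (mod 2).
s = (0, 0, 0, 1)^T — this equals column 1 of H (binary 0001), so error is at position 1.
Correct: flip bit 1 of r = 110011111010111 to get c = 010011111010111.


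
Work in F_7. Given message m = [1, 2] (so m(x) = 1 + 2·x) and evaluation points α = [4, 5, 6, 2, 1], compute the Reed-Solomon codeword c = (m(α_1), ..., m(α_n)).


c = [2, 4, 6, 5, 3]

Message polynomial: m(x) = 1 + 2·x (mod 7).
For each evaluation point α_i, compute m(α_i) mod 7:
  α_1 = 4: Horner steps 2 → 2, so m(4) = 2.
  α_2 = 5: Horner steps 2 → 4, so m(5) = 4.
  α_3 = 6: Horner steps 2 → 6, so m(6) = 6.
  α_4 = 2: Horner steps 2 → 5, so m(2) = 5.
  α_5 = 1: Horner steps 2 → 3, so m(1) = 3.
Codeword c = [2, 4, 6, 5, 3] ∈ F_7^5.


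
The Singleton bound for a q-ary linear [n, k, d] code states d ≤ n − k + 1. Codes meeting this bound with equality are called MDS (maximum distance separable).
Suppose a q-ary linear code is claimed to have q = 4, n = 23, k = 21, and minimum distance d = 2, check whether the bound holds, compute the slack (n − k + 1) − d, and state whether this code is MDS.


Singleton RHS = n − k + 1 = 3, slack = 1, bound satisfied, not MDS.

Singleton bound: d ≤ n − k + 1.
Here n = 23, k = 21, so n − k + 1 = 3.
Given d = 2, check d ≤ 3: YES.
Slack = (n − k + 1) − d = 1.
The code is NOT MDS (slack = 1 > 0).
Description: the claimed parameters are [23, 21, 2]_4; such a code would be non-MDS.


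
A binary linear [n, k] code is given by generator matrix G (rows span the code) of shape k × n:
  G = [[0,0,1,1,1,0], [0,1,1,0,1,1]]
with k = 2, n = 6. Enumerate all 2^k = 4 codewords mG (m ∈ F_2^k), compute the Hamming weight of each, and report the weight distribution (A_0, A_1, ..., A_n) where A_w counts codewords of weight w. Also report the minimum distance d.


Weight distribution: A_0 = 1, A_3 = 2, A_4 = 1. Minimum distance d = 3.

Enumerate all 2^2 = 4 messages m ∈ F_2^2.
For each, compute codeword c = mG in F_2^6, then tally its weight.
  m = 00 → c = 000000, weight = 0.
  m = 10 → c = 001110, weight = 3.
  m = 01 → c = 011011, weight = 4.
  m = 11 → c = 010101, weight = 3.
Tally weights:
  weight 0: 1 codewords.
  weight 3: 2 codewords.
  weight 4: 1 codewords.
Minimum distance d = smallest w > 0 with A_w > 0 = 3.
Sanity: Σ A_w = 4 = 2^2 = 4 ✓.


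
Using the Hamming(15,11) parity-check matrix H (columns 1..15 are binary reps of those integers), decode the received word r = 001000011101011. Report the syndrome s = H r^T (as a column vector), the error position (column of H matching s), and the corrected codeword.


s = (0, 1, 0, 1)^T, error position = 5, corrected codeword c = 001010011101011

Compute s = H r^T mod 2 one row at a time:
  s_1 = 1 + 1 + 1 + 0 + 1 + 0 + 1 + 1 = 6 ≡ 0 (mod 2).
  s_2 = 0 + 0 + 0 + 0 + 1 + 0 + 1 + 1 = 3 ≡ 1 (mod 2).
  s_3 = 0 + 1 + 0 + 0 + 1 + 0 + 1 + 1 = 4 ≡ 0 (mod 2).
  s_4 = 0 + 1 + 0 + 0 + 1 + 0 + 0 + 1 = 3 ≡ 1 (mod 2).
s = (0, 1, 0, 1)^T — this equals column 5 of H (binary 0101), so error is at position 5.
Correct: flip bit 5 of r = 001000011101011 to get c = 001010011101011.


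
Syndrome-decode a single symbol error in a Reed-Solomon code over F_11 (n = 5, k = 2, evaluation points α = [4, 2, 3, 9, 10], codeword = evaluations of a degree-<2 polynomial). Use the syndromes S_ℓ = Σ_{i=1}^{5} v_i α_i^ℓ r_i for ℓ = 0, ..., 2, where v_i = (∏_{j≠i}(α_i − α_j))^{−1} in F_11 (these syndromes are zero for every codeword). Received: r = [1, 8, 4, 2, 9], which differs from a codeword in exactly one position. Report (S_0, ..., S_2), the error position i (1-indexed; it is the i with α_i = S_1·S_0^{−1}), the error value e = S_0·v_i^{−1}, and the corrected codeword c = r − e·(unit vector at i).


S = (9, 3, 1), error at position 1, error magnitude e = 1, c = [0, 8, 4, 2, 9].

Step 1: column multipliers v_i = (∏_{j≠i}(α_i − α_j))^{−1} mod 11.
  i = 1 (α = 4): (4−2)(4−3)(4−9)(4−10) = 2·1·(−5)·(−6) = 60 ≡ 5, so v_1 = 5^{−1} = 9 (mod 11).
  i = 2 (α = 2): (2−4)(2−3)(2−9)(2−10) = (−2)·(−1)·(−7)·(−8) = 112 ≡ 2, so v_2 = 2^{−1} = 6 (mod 11).
  i = 3 (α = 3): (3−4)(3−2)(3−9)(3−10) = (−1)·1·(−6)·(−7) = −42 ≡ 2, so v_3 = 2^{−1} = 6 (mod 11).
  i = 4 (α = 9): (9−4)(9−2)(9−3)(9−10) = 5·7·6·(−1) = −210 ≡ 10, so v_4 = 10^{−1} = 10 (mod 11).
  i = 5 (α = 10): (10−4)(10−2)(10−3)(10−9) = 6·8·7·1 = 336 ≡ 6, so v_5 = 6^{−1} = 2 (mod 11).
  v = [9, 6, 6, 10, 2].
Step 2: syndromes of r = [1, 8, 4, 2, 9] (all sums mod 11).
  S_0 = Σ v_i r_i = 9·1 + 6·8 + 6·4 + 10·2 + 2·9 = 119 ≡ 9.
  S_1 = Σ v_i α_i r_i = 9·4·1 + 6·2·8 + 6·3·4 + 10·9·2 + 2·10·9 = 564 ≡ 3.
  α_i^2 mod 11 = [5, 4, 9, 4, 1].
  S_2 = Σ v_i α_i^2 r_i = 9·5·1 + 6·4·8 + 6·9·4 + 10·4·2 + 2·1·9 = 551 ≡ 1.
  S = (9, 3, 1) ≠ 0, so r is not a codeword (an error is present).
Step 3: locate the error. For a single error e at position i, S_ℓ = v_i·e·α_i^ℓ, so α_err = S_1/S_0.
  S_0^{−1} = 9^{−1} = 5 (mod 11), so α_err = 3·5 = 15 ≡ 4 = α_1. Error position i = 1.
  Consistency check: S_2/S_1 = 1·4 = 4 ≡ 4 = α_err ✓ (single-error assumption holds).
Step 4: error magnitude e = S_0/v_1 = S_0·∏_{j≠1}(α_1 − α_j) = 9·5 = 45 ≡ 1 (mod 11).
Step 5: correct position 1: c_1 = r_1 − e = 1 − 1 ≡ 0 (mod 11). Hence c = [0, 8, 4, 2, 9].
  Check: interpolating c through the α_i gives m(x) = 5 + 7·x (degree < 2) with m(α_i) = c_i for every i, so c is indeed a codeword.


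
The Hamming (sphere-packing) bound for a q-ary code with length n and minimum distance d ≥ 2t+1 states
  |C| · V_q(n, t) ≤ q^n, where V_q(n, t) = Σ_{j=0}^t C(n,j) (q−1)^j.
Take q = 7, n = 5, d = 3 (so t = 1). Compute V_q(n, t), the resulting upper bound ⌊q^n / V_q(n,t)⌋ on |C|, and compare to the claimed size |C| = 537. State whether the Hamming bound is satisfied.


V_q(n, t) = 31, q^n = 16807, Hamming bound = 542, |C| = 537 ≤ bound (satisfied).

Step 1: Compute V_q(n, t) = Σ_{j=0}^1 C(n, j) (q−1)^j.
  j = 0: C(5,0)·(6)^0 = 1·1 = 1.
  j = 1: C(5,1)·(6)^1 = 5·6 = 30.
  V_q(n, t) = 1 + 30 = 31.
Step 2: q^n = 7^5 = 16807.
Step 3: Hamming bound ⌊q^n / V_q(n,t)⌋ = ⌊16807/31⌋ = 542.
Step 4: Compare |C| = 537 to 542: satisfied.
The claimed |C| lies below the Hamming bound.


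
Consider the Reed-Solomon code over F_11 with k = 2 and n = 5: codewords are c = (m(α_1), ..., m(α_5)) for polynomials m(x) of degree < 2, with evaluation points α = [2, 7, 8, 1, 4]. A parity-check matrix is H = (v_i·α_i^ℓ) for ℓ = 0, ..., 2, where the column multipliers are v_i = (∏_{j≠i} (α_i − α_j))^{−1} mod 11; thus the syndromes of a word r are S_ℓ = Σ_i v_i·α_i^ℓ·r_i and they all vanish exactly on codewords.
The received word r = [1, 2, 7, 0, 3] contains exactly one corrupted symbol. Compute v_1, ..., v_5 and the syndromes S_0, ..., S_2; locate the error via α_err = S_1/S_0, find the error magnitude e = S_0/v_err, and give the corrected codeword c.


S = (2, 3, 10), error at position 2, error magnitude e = 7, c = [1, 6, 7, 0, 3].

Step 1: column multipliers v_i = (∏_{j≠i}(α_i − α_j))^{−1} mod 11.
  i = 1 (α = 2): (2−7)(2−8)(2−1)(2−4) = (−5)·(−6)·1·(−2) = −60 ≡ 6, so v_1 = 6^{−1} = 2 (mod 11).
  i = 2 (α = 7): (7−2)(7−8)(7−1)(7−4) = 5·(−1)·6·3 = −90 ≡ 9, so v_2 = 9^{−1} = 5 (mod 11).
  i = 3 (α = 8): (8−2)(8−7)(8−1)(8−4) = 6·1·7·4 = 168 ≡ 3, so v_3 = 3^{−1} = 4 (mod 11).
  i = 4 (α = 1): (1−2)(1−7)(1−8)(1−4) = (−1)·(−6)·(−7)·(−3) = 126 ≡ 5, so v_4 = 5^{−1} = 9 (mod 11).
  i = 5 (α = 4): (4−2)(4−7)(4−8)(4−1) = 2·(−3)·(−4)·3 = 72 ≡ 6, so v_5 = 6^{−1} = 2 (mod 11).
  v = [2, 5, 4, 9, 2].
Step 2: syndromes of r = [1, 2, 7, 0, 3] (all sums mod 11).
  S_0 = Σ v_i r_i = 2·1 + 5·2 + 4·7 + 9·0 + 2·3 = 46 ≡ 2.
  S_1 = Σ v_i α_i r_i = 2·2·1 + 5·7·2 + 4·8·7 + 9·1·0 + 2·4·3 = 322 ≡ 3.
  α_i^2 mod 11 = [4, 5, 9, 1, 5].
  S_2 = Σ v_i α_i^2 r_i = 2·4·1 + 5·5·2 + 4·9·7 + 9·1·0 + 2·5·3 = 340 ≡ 10.
  S = (2, 3, 10) ≠ 0, so r is not a codeword (an error is present).
Step 3: locate the error. For a single error e at position i, S_ℓ = v_i·e·α_i^ℓ, so α_err = S_1/S_0.
  S_0^{−1} = 2^{−1} = 6 (mod 11), so α_err = 3·6 = 18 ≡ 7 = α_2. Error position i = 2.
  Consistency check: S_2/S_1 = 10·4 = 40 ≡ 7 = α_err ✓ (single-error assumption holds).
Step 4: error magnitude e = S_0/v_2 = S_0·∏_{j≠2}(α_2 − α_j) = 2·9 = 18 ≡ 7 (mod 11).
Step 5: correct position 2: c_2 = r_2 − e = 2 − 7 ≡ 6 (mod 11). Hence c = [1, 6, 7, 0, 3].
  Check: interpolating c through the α_i gives m(x) = 10 + 1·x (degree < 2) with m(α_i) = c_i for every i, so c is indeed a codeword.


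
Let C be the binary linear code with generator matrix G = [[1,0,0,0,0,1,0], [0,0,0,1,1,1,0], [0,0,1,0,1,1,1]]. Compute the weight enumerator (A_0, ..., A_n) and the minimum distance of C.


Weight distribution: A_0 = 1, A_2 = 1, A_3 = 3, A_4 = 2, A_5 = 1. Minimum distance d = 2.

Enumerate all 2^3 = 8 messages m ∈ F_2^3.
For each, compute codeword c = mG in F_2^7, then tally its weight.
  m = 000 → c = 0000000, weight = 0.
  m = 100 → c = 1000010, weight = 2.
  m = 010 → c = 0001110, weight = 3.
  m = 110 → c = 1001100, weight = 3.
  m = 001 → c = 0010111, weight = 4.
  m = 101 → c = 1010101, weight = 4.
  m = 011 → c = 0011001, weight = 3.
  m = 111 → c = 1011011, weight = 5.
Tally weights:
  weight 0: 1 codewords.
  weight 2: 1 codewords.
  weight 3: 3 codewords.
  weight 4: 2 codewords.
  weight 5: 1 codewords.
Minimum distance d = smallest w > 0 with A_w > 0 = 2.
Sanity: Σ A_w = 8 = 2^3 = 8 ✓.


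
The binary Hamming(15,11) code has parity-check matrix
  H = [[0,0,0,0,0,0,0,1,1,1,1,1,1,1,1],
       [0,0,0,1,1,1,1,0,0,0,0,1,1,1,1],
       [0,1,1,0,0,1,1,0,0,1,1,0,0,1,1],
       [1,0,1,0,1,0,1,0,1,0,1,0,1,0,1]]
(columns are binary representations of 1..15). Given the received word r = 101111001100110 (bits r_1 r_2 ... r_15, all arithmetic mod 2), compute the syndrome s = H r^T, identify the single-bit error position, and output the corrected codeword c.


s = (0, 1, 0, 1)^T, error position = 5, corrected codeword c = 101101001100110

Compute s = H r^T mod 2 one row at a time:
  s_1 = 0 + 1 + 1 + 0 + 0 + 1 + 1 + 0 = 4 ≡ 0 (mod 2).
  s_2 = 1 + 1 + 1 + 0 + 0 + 1 + 1 + 0 = 5 ≡ 1 (mod 2).
  s_3 = 0 + 1 + 1 + 0 + 1 + 0 + 1 + 0 = 4 ≡ 0 (mod 2).
  s_4 = 1 + 1 + 1 + 0 + 1 + 0 + 1 + 0 = 5 ≡ 1 (mod 2).
s = (0, 1, 0, 1)^T — this equals column 5 of H (binary 0101), so error is at position 5.
Correct: flip bit 5 of r = 101111001100110 to get c = 101101001100110.


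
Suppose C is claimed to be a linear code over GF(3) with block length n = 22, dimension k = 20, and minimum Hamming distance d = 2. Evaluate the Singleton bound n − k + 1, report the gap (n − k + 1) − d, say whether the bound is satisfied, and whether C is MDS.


Singleton RHS = n − k + 1 = 3, slack = 1, bound satisfied, not MDS.

Singleton bound: d ≤ n − k + 1.
Here n = 22, k = 20, so n − k + 1 = 3.
Given d = 2, check d ≤ 3: YES.
Slack = (n − k + 1) − d = 1.
The code is NOT MDS (slack = 1 > 0).
Description: the claimed parameters are [22, 20, 2]_3; such a code would be non-MDS.


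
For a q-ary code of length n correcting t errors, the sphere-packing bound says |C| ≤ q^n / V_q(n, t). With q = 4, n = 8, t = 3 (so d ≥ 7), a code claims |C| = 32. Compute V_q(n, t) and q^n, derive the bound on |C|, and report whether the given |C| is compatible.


V_q(n, t) = 1789, q^n = 65536, Hamming bound = 36, |C| = 32 ≤ bound (satisfied).

Step 1: Compute V_q(n, t) = Σ_{j=0}^3 C(n, j) (q−1)^j.
  j = 0: C(8,0)·(3)^0 = 1·1 = 1.
  j = 1: C(8,1)·(3)^1 = 8·3 = 24.
  j = 2: C(8,2)·(3)^2 = 28·9 = 252.
  j = 3: C(8,3)·(3)^3 = 56·27 = 1512.
  V_q(n, t) = 1 + 24 + 252 + 1512 = 1789.
Step 2: q^n = 4^8 = 65536.
Step 3: Hamming bound ⌊q^n / V_q(n,t)⌋ = ⌊65536/1789⌋ = 36.
Step 4: Compare |C| = 32 to 36: satisfied.
The claimed |C| lies below the Hamming bound.


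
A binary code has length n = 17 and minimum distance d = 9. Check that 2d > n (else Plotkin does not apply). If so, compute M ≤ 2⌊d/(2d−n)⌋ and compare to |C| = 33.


Plotkin bound M ≤ 18; given |C| = 33 > bound (violated).

Check applicability: 2d = 18, n = 17.
2d − n = 1 > 0, so Plotkin applies.
Compute d/(2d−n) = 9/1 ≈ 9.0000.
⌊d/(2d−n)⌋ = 9.
Plotkin bound: M ≤ 2·9 = 18.
Given |C| = 33, check: VIOLATED.
This |C| is above the Plotkin bound, so no binary code with n = 17, d = 9 and 33 codewords exists.


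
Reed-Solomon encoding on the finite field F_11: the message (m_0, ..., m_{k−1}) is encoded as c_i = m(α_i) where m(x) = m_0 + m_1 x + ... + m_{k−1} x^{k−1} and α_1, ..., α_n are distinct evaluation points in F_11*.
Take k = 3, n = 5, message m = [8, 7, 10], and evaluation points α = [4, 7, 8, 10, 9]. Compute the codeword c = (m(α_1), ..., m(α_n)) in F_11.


c = [9, 8, 0, 0, 1]

Message polynomial: m(x) = 8 + 7·x + 10·x^2 (mod 11).
For each evaluation point α_i, compute m(α_i) mod 11:
  α_1 = 4: Horner steps 10 → 3 → 9, so m(4) = 9.
  α_2 = 7: Horner steps 10 → 0 → 8, so m(7) = 8.
  α_3 = 8: Horner steps 10 → 10 → 0, so m(8) = 0.
  α_4 = 10: Horner steps 10 → 8 → 0, so m(10) = 0.
  α_5 = 9: Horner steps 10 → 9 → 1, so m(9) = 1.
Codeword c = [9, 8, 0, 0, 1] ∈ F_11^5.


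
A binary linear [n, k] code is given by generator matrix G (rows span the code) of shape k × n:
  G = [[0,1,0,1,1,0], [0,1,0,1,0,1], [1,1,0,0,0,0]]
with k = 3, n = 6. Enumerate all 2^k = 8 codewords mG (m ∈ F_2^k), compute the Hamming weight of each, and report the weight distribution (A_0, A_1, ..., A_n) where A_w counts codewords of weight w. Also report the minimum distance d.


Weight distribution: A_0 = 1, A_2 = 2, A_3 = 4, A_4 = 1. Minimum distance d = 2.

Enumerate all 2^3 = 8 messages m ∈ F_2^3.
For each, compute codeword c = mG in F_2^6, then tally its weight.
  m = 000 → c = 000000, weight = 0.
  m = 100 → c = 010110, weight = 3.
  m = 010 → c = 010101, weight = 3.
  m = 110 → c = 000011, weight = 2.
  m = 001 → c = 110000, weight = 2.
  m = 101 → c = 100110, weight = 3.
  m = 011 → c = 100101, weight = 3.
  m = 111 → c = 110011, weight = 4.
Tally weights:
  weight 0: 1 codewords.
  weight 2: 2 codewords.
  weight 3: 4 codewords.
  weight 4: 1 codewords.
Minimum distance d = smallest w > 0 with A_w > 0 = 2.
Sanity: Σ A_w = 8 = 2^3 = 8 ✓.


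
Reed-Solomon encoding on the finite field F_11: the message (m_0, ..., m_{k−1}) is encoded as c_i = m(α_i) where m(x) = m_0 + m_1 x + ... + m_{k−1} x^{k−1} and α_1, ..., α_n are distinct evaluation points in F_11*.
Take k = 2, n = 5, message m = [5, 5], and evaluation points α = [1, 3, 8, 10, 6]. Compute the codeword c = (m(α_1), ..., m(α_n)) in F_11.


c = [10, 9, 1, 0, 2]

Message polynomial: m(x) = 5 + 5·x (mod 11).
For each evaluation point α_i, compute m(α_i) mod 11:
  α_1 = 1: Horner steps 5 → 10, so m(1) = 10.
  α_2 = 3: Horner steps 5 → 9, so m(3) = 9.
  α_3 = 8: Horner steps 5 → 1, so m(8) = 1.
  α_4 = 10: Horner steps 5 → 0, so m(10) = 0.
  α_5 = 6: Horner steps 5 → 2, so m(6) = 2.
Codeword c = [10, 9, 1, 0, 2] ∈ F_11^5.


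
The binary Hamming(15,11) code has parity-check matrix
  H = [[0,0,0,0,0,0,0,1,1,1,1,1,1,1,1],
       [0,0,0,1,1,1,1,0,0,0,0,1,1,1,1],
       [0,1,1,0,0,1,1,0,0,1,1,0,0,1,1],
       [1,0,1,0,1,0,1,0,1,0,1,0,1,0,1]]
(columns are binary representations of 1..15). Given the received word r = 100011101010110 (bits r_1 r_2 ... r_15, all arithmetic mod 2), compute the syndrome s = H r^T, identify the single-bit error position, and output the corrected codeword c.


s = (0, 1, 0, 0)^T, error position = 4, corrected codeword c = 100111101010110

Compute s = H r^T mod 2 one row at a time:
  s_1 = 0 + 1 + 0 + 1 + 0 + 1 + 1 + 0 = 4 ≡ 0 (mod 2).
  s_2 = 0 + 1 + 1 + 1 + 0 + 1 + 1 + 0 = 5 ≡ 1 (mod 2).
  s_3 = 0 + 0 + 1 + 1 + 0 + 1 + 1 + 0 = 4 ≡ 0 (mod 2).
  s_4 = 1 + 0 + 1 + 1 + 1 + 1 + 1 + 0 = 6 ≡ 0 (mod 2).
s = (0, 1, 0, 0)^T — this equals column 4 of H (binary 0100), so error is at position 4.
Correct: flip bit 4 of r = 100011101010110 to get c = 100111101010110.


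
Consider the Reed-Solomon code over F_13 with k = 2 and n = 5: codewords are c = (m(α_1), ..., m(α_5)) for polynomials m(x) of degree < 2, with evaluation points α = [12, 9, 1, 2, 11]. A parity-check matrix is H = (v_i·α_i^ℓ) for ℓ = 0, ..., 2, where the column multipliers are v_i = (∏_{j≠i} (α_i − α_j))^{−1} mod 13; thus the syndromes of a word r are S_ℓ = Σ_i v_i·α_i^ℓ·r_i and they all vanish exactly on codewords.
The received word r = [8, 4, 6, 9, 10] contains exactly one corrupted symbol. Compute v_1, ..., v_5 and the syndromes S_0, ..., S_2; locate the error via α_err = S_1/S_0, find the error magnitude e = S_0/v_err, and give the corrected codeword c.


S = (12, 1, 12), error at position 1, error magnitude e = 8, c = [0, 4, 6, 9, 10].

Step 1: column multipliers v_i = (∏_{j≠i}(α_i − α_j))^{−1} mod 13.
  i = 1 (α = 12): (12−9)(12−1)(12−2)(12−11) = 3·11·10·1 = 330 ≡ 5, so v_1 = 5^{−1} = 8 (mod 13).
  i = 2 (α = 9): (9−12)(9−1)(9−2)(9−11) = (−3)·8·7·(−2) = 336 ≡ 11, so v_2 = 11^{−1} = 6 (mod 13).
  i = 3 (α = 1): (1−12)(1−9)(1−2)(1−11) = (−11)·(−8)·(−1)·(−10) = 880 ≡ 9, so v_3 = 9^{−1} = 3 (mod 13).
  i = 4 (α = 2): (2−12)(2−9)(2−1)(2−11) = (−10)·(−7)·1·(−9) = −630 ≡ 7, so v_4 = 7^{−1} = 2 (mod 13).
  i = 5 (α = 11): (11−12)(11−9)(11−1)(11−2) = (−1)·2·10·9 = −180 ≡ 2, so v_5 = 2^{−1} = 7 (mod 13).
  v = [8, 6, 3, 2, 7].
Step 2: syndromes of r = [8, 4, 6, 9, 10] (all sums mod 13).
  S_0 = Σ v_i r_i = 8·8 + 6·4 + 3·6 + 2·9 + 7·10 = 194 ≡ 12.
  S_1 = Σ v_i α_i r_i = 8·12·8 + 6·9·4 + 3·1·6 + 2·2·9 + 7·11·10 = 1808 ≡ 1.
  α_i^2 mod 13 = [1, 3, 1, 4, 4].
  S_2 = Σ v_i α_i^2 r_i = 8·1·8 + 6·3·4 + 3·1·6 + 2·4·9 + 7·4·10 = 506 ≡ 12.
  S = (12, 1, 12) ≠ 0, so r is not a codeword (an error is present).
Step 3: locate the error. For a single error e at position i, S_ℓ = v_i·e·α_i^ℓ, so α_err = S_1/S_0.
  S_0^{−1} = 12^{−1} = 12 (mod 13), so α_err = 1·12 = 12 ≡ 12 = α_1. Error position i = 1.
  Consistency check: S_2/S_1 = 12·1 = 12 ≡ 12 = α_err ✓ (single-error assumption holds).
Step 4: error magnitude e = S_0/v_1 = S_0·∏_{j≠1}(α_1 − α_j) = 12·5 = 60 ≡ 8 (mod 13).
Step 5: correct position 1: c_1 = r_1 − e = 8 − 8 ≡ 0 (mod 13). Hence c = [0, 4, 6, 9, 10].
  Check: interpolating c through the α_i gives m(x) = 3 + 3·x (degree < 2) with m(α_i) = c_i for every i, so c is indeed a codeword.


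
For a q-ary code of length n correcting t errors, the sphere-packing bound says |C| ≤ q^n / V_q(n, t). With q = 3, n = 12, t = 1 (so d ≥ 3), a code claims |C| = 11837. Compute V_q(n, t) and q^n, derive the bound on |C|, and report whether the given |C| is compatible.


V_q(n, t) = 25, q^n = 531441, Hamming bound = 21257, |C| = 11837 ≤ bound (satisfied).

Step 1: Compute V_q(n, t) = Σ_{j=0}^1 C(n, j) (q−1)^j.
  j = 0: C(12,0)·(2)^0 = 1·1 = 1.
  j = 1: C(12,1)·(2)^1 = 12·2 = 24.
  V_q(n, t) = 1 + 24 = 25.
Step 2: q^n = 3^12 = 531441.
Step 3: Hamming bound ⌊q^n / V_q(n,t)⌋ = ⌊531441/25⌋ = 21257.
Step 4: Compare |C| = 11837 to 21257: satisfied.
The claimed |C| lies below the Hamming bound.


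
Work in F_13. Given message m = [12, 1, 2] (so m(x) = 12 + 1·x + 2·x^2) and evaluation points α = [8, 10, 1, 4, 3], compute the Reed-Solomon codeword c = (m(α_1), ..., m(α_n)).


c = [5, 1, 2, 9, 7]

Message polynomial: m(x) = 12 + 1·x + 2·x^2 (mod 13).
For each evaluation point α_i, compute m(α_i) mod 13:
  α_1 = 8: Horner steps 2 → 4 → 5, so m(8) = 5.
  α_2 = 10: Horner steps 2 → 8 → 1, so m(10) = 1.
  α_3 = 1: Horner steps 2 → 3 → 2, so m(1) = 2.
  α_4 = 4: Horner steps 2 → 9 → 9, so m(4) = 9.
  α_5 = 3: Horner steps 2 → 7 → 7, so m(3) = 7.
Codeword c = [5, 1, 2, 9, 7] ∈ F_13^5.


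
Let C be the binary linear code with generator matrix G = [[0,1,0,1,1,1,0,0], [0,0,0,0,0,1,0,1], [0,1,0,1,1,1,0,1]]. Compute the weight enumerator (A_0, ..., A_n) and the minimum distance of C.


Weight distribution: A_0 = 1, A_1 = 2, A_2 = 1, A_3 = 1, A_4 = 2, A_5 = 1. Minimum distance d = 1.

Enumerate all 2^3 = 8 messages m ∈ F_2^3.
For each, compute codeword c = mG in F_2^8, then tally its weight.
  m = 000 → c = 00000000, weight = 0.
  m = 100 → c = 01011100, weight = 4.
  m = 010 → c = 00000101, weight = 2.
  m = 110 → c = 01011001, weight = 4.
  m = 001 → c = 01011101, weight = 5.
  m = 101 → c = 00000001, weight = 1.
  m = 011 → c = 01011000, weight = 3.
  m = 111 → c = 00000100, weight = 1.
Tally weights:
  weight 0: 1 codewords.
  weight 1: 2 codewords.
  weight 2: 1 codewords.
  weight 3: 1 codewords.
  weight 4: 2 codewords.
  weight 5: 1 codewords.
Minimum distance d = smallest w > 0 with A_w > 0 = 1.
Sanity: Σ A_w = 8 = 2^3 = 8 ✓.


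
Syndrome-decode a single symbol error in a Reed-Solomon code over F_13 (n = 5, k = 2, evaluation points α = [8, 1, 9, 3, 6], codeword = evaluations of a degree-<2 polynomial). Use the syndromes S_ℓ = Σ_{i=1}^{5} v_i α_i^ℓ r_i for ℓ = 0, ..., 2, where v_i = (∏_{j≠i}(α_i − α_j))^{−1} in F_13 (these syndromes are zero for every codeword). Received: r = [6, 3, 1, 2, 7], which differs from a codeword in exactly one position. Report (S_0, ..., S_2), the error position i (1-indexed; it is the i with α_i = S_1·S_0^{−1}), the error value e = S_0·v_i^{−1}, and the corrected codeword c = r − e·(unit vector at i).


S = (2, 5, 6), error at position 3, error magnitude e = 2, c = [6, 3, 12, 2, 7].

Step 1: column multipliers v_i = (∏_{j≠i}(α_i − α_j))^{−1} mod 13.
  i = 1 (α = 8): (8−1)(8−9)(8−3)(8−6) = 7·(−1)·5·2 = −70 ≡ 8, so v_1 = 8^{−1} = 5 (mod 13).
  i = 2 (α = 1): (1−8)(1−9)(1−3)(1−6) = (−7)·(−8)·(−2)·(−5) = 560 ≡ 1, so v_2 = 1^{−1} = 1 (mod 13).
  i = 3 (α = 9): (9−8)(9−1)(9−3)(9−6) = 1·8·6·3 = 144 ≡ 1, so v_3 = 1^{−1} = 1 (mod 13).
  i = 4 (α = 3): (3−8)(3−1)(3−9)(3−6) = (−5)·2·(−6)·(−3) = −180 ≡ 2, so v_4 = 2^{−1} = 7 (mod 13).
  i = 5 (α = 6): (6−8)(6−1)(6−9)(6−3) = (−2)·5·(−3)·3 = 90 ≡ 12, so v_5 = 12^{−1} = 12 (mod 13).
  v = [5, 1, 1, 7, 12].
Step 2: syndromes of r = [6, 3, 1, 2, 7] (all sums mod 13).
  S_0 = Σ v_i r_i = 5·6 + 1·3 + 1·1 + 7·2 + 12·7 = 132 ≡ 2.
  S_1 = Σ v_i α_i r_i = 5·8·6 + 1·1·3 + 1·9·1 + 7·3·2 + 12·6·7 = 798 ≡ 5.
  α_i^2 mod 13 = [12, 1, 3, 9, 10].
  S_2 = Σ v_i α_i^2 r_i = 5·12·6 + 1·1·3 + 1·3·1 + 7·9·2 + 12·10·7 = 1332 ≡ 6.
  S = (2, 5, 6) ≠ 0, so r is not a codeword (an error is present).
Step 3: locate the error. For a single error e at position i, S_ℓ = v_i·e·α_i^ℓ, so α_err = S_1/S_0.
  S_0^{−1} = 2^{−1} = 7 (mod 13), so α_err = 5·7 = 35 ≡ 9 = α_3. Error position i = 3.
  Consistency check: S_2/S_1 = 6·8 = 48 ≡ 9 = α_err ✓ (single-error assumption holds).
Step 4: error magnitude e = S_0/v_3 = S_0·∏_{j≠3}(α_3 − α_j) = 2·1 = 2 ≡ 2 (mod 13).
Step 5: correct position 3: c_3 = r_3 − e = 1 − 2 ≡ 12 (mod 13). Hence c = [6, 3, 12, 2, 7].
  Check: interpolating c through the α_i gives m(x) = 10 + 6·x (degree < 2) with m(α_i) = c_i for every i, so c is indeed a codeword.
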